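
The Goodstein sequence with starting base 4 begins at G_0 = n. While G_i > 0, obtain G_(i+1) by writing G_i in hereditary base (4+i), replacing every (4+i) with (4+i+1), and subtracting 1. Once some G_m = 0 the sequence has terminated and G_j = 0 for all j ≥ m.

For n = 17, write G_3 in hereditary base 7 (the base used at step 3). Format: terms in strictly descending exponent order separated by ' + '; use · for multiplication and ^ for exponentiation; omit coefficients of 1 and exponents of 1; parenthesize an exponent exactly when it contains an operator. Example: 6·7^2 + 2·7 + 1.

step 0: 17 = 4^2 + 1; sub 5 for 4: 5^2 + 1; = 26; G_1 = 26−1 = 25
step 1: 25 = 5^2; sub 6 for 5: 6^2; = 36; G_2 = 36−1 = 35
step 2: 35 = 5·6 + 5; sub 7 for 6: 5·7 + 5; = 40; G_3 = 40−1 = 39
step 3: 39 = 5·7 + 4; sub 8 for 7: 5·8 + 4; = 44; G_4 = 44−1 = 43

5·7 + 4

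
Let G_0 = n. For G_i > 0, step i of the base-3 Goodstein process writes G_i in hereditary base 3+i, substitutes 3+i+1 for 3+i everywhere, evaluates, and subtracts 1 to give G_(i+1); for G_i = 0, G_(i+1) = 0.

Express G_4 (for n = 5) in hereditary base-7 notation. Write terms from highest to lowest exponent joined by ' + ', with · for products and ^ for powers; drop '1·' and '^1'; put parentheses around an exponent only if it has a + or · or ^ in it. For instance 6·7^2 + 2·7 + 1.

i=0: 5 = 3 + 2 (b=3); 3→4: 4 + 2 = 6; 6−1 = 5
i=1: 5 = 4 + 1 (b=4); 4→5: 5 + 1 = 6; 6−1 = 5
i=2: 5 = 5 (b=5); 5→6: 6 = 6; 6−1 = 5
i=3: 5 = 5 (b=6); 6→7: 5 = 5; 5−1 = 4
i=4: 4 = 4 (b=7); 7→8: 4 = 4; 4−1 = 3

4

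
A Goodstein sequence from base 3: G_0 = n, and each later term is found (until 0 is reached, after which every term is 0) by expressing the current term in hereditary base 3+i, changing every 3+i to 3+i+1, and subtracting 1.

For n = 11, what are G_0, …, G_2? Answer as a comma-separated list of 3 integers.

i=0: 11 = 3^2 + 2 (b=3); 3→4: 4^2 + 2 = 18; 18−1 = 17
i=1: 17 = 4^2 + 1 (b=4); 4→5: 5^2 + 1 = 26; 26−1 = 25

11, 17, 25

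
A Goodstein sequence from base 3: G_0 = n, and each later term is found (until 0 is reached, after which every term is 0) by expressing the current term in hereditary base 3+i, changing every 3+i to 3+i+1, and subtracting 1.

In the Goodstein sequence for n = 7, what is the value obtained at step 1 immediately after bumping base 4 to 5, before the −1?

base 3: 7 = 2·3 + 1; at 4: 2·4 + 1 = 9; next = 8
base 4: 8 = 2·4; at 5: 2·5 = 10; next = 9

10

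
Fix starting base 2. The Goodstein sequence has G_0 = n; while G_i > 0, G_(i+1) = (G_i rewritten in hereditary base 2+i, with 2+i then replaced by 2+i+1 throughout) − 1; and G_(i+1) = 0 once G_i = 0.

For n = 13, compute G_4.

[0] 13 ≡ 2^(2 + 1) + 2^2 + 1 (base 2). Lift 3: 109. −1: 108.
[1] 108 ≡ 3^(3 + 1) + 3^3 (base 3). Lift 4: 1280. −1: 1279.
[2] 1279 ≡ 4^(4 + 1) + 3·4^3 + 3·4^2 + 3·4 + 3 (base 4). Lift 5: 16093. −1: 16092.
[3] 16092 ≡ 5^(5 + 1) + 3·5^3 + 3·5^2 + 3·5 + 2 (base 5). Lift 6: 280712. −1: 280711.

280711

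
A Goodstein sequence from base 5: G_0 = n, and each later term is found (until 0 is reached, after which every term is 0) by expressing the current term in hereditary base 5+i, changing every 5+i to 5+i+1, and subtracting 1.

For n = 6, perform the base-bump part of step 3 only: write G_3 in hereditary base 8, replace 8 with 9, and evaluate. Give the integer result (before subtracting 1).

[0] 6 ≡ 5 + 1 (base 5). Lift 6: 7. −1: 6.
[1] 6 ≡ 6 (base 6). Lift 7: 7. −1: 6.
[2] 6 ≡ 6 (base 7). Lift 8: 6. −1: 5.
[3] 5 ≡ 5 (base 8). Lift 9: 5. −1: 4.

5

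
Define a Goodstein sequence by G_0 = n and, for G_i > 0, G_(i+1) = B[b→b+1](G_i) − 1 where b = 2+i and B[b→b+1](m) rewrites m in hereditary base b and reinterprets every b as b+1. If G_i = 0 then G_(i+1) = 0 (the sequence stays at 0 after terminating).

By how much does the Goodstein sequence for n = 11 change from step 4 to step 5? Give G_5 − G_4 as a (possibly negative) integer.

5484864

11 —HB2→ 2^(2 + 1) + 2 + 1 —bump→ 3^(3 + 1) + 3 + 1 = 85 —(−1)→ 84
84 —HB3→ 3^(3 + 1) + 3 —bump→ 4^(4 + 1) + 4 = 1028 —(−1)→ 1027
1027 —HB4→ 4^(4 + 1) + 3 —bump→ 5^(5 + 1) + 3 = 15628 —(−1)→ 15627
15627 —HB5→ 5^(5 + 1) + 2 —bump→ 6^(6 + 1) + 2 = 279938 —(−1)→ 279937
279937 —HB6→ 6^(6 + 1) + 1 —bump→ 7^(7 + 1) + 1 = 5764802 —(−1)→ 5764801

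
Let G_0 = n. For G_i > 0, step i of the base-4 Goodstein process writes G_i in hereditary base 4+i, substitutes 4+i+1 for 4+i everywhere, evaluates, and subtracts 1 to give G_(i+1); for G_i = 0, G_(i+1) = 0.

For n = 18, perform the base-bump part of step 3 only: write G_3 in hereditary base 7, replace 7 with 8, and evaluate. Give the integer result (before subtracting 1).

base 4: 18 = 4^2 + 2; at 5: 5^2 + 2 = 27; next = 26
base 5: 26 = 5^2 + 1; at 6: 6^2 + 1 = 37; next = 36
base 6: 36 = 6^2; at 7: 7^2 = 49; next = 48
base 7: 48 = 6·7 + 6; at 8: 6·8 + 6 = 54; next = 53

54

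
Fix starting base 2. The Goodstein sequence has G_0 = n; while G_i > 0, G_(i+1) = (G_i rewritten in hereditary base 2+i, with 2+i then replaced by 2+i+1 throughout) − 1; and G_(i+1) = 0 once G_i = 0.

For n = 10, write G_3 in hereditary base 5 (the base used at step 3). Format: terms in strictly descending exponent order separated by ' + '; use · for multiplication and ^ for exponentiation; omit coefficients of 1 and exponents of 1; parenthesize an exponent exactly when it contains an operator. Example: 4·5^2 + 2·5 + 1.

step 0: 10 = 2^(2 + 1) + 2; sub 3 for 2: 3^(3 + 1) + 3; = 84; G_1 = 84−1 = 83
step 1: 83 = 3^(3 + 1) + 2; sub 4 for 3: 4^(4 + 1) + 2; = 1026; G_2 = 1026−1 = 1025
step 2: 1025 = 4^(4 + 1) + 1; sub 5 for 4: 5^(5 + 1) + 1; = 15626; G_3 = 15626−1 = 15625
step 3: 15625 = 5^(5 + 1); sub 6 for 5: 6^(6 + 1); = 279936; G_4 = 279936−1 = 279935

5^(5 + 1)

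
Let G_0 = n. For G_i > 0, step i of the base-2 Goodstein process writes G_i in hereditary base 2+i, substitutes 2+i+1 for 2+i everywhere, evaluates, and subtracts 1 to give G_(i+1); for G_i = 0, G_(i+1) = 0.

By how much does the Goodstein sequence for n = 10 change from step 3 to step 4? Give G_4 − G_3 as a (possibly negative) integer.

264310

10 —HB2→ 2^(2 + 1) + 2 —bump→ 3^(3 + 1) + 3 = 84 —(−1)→ 83
83 —HB3→ 3^(3 + 1) + 2 —bump→ 4^(4 + 1) + 2 = 1026 —(−1)→ 1025
1025 —HB4→ 4^(4 + 1) + 1 —bump→ 5^(5 + 1) + 1 = 15626 —(−1)→ 15625
15625 —HB5→ 5^(5 + 1) —bump→ 6^(6 + 1) = 279936 —(−1)→ 279935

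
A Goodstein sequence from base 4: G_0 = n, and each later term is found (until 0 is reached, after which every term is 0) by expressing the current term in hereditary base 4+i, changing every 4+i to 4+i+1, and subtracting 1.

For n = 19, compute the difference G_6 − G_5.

[0] 19 ≡ 4^2 + 3 (base 4). Lift 5: 28. −1: 27.
[1] 27 ≡ 5^2 + 2 (base 5). Lift 6: 38. −1: 37.
[2] 37 ≡ 6^2 + 1 (base 6). Lift 7: 50. −1: 49.
[3] 49 ≡ 7^2 (base 7). Lift 8: 64. −1: 63.
[4] 63 ≡ 7·8 + 7 (base 8). Lift 9: 70. −1: 69.
[5] 69 ≡ 7·9 + 6 (base 9). Lift 10: 76. −1: 75.

6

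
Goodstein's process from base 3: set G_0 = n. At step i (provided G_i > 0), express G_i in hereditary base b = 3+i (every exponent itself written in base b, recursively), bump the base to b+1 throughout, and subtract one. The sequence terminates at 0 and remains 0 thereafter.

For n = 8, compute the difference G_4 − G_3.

0

i=0: 8 = 2·3 + 2 (b=3); 3→4: 2·4 + 2 = 10; 10−1 = 9
i=1: 9 = 2·4 + 1 (b=4); 4→5: 2·5 + 1 = 11; 11−1 = 10
i=2: 10 = 2·5 (b=5); 5→6: 2·6 = 12; 12−1 = 11
i=3: 11 = 6 + 5 (b=6); 6→7: 7 + 5 = 12; 12−1 = 11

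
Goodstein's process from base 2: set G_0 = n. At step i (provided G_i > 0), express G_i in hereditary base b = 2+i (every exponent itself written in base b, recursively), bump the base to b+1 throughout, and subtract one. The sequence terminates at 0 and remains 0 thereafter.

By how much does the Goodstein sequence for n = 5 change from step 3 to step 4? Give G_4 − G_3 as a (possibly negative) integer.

308

base 2: 5 = 2^2 + 1; at 3: 3^3 + 1 = 28; next = 27
base 3: 27 = 3^3; at 4: 4^4 = 256; next = 255
base 4: 255 = 3·4^3 + 3·4^2 + 3·4 + 3; at 5: 3·5^3 + 3·5^2 + 3·5 + 3 = 468; next = 467
base 5: 467 = 3·5^3 + 3·5^2 + 3·5 + 2; at 6: 3·6^3 + 3·6^2 + 3·6 + 2 = 776; next = 775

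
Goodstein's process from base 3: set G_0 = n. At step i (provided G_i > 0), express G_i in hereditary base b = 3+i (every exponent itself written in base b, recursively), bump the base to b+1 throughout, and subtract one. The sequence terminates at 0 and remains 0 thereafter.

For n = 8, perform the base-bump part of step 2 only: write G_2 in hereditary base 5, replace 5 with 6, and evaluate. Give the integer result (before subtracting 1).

[0] 8 ≡ 2·3 + 2 (base 3). Lift 4: 10. −1: 9.
[1] 9 ≡ 2·4 + 1 (base 4). Lift 5: 11. −1: 10.
[2] 10 ≡ 2·5 (base 5). Lift 6: 12. −1: 11.

12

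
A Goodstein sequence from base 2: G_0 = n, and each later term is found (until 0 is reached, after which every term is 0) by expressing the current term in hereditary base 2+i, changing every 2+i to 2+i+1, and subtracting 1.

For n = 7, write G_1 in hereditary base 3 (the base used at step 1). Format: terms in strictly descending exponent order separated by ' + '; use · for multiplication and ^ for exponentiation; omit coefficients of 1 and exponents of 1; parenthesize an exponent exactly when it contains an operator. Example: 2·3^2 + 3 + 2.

G_0 = 7. HB_2(7) = 2^2 + 2 + 1. Bump = 31. G_1 = 30.
G_1 = 30. HB_3(30) = 3^3 + 3. Bump = 260. G_2 = 259.

3^3 + 3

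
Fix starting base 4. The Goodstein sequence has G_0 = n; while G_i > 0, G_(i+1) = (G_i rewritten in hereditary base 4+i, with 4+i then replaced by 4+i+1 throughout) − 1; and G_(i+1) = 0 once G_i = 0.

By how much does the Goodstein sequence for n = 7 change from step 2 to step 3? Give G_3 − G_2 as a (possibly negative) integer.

0

step 0: 7 = 4 + 3; sub 5 for 4: 5 + 3; = 8; G_1 = 8−1 = 7
step 1: 7 = 5 + 2; sub 6 for 5: 6 + 2; = 8; G_2 = 8−1 = 7
step 2: 7 = 6 + 1; sub 7 for 6: 7 + 1; = 8; G_3 = 8−1 = 7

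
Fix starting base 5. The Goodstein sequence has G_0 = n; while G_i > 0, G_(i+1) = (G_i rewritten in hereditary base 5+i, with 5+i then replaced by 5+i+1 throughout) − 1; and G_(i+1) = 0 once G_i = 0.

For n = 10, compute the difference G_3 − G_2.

G_0 = 10. HB_5(10) = 2·5. Bump = 12. G_1 = 11.
G_1 = 11. HB_6(11) = 6 + 5. Bump = 12. G_2 = 11.
G_2 = 11. HB_7(11) = 7 + 4. Bump = 12. G_3 = 11.

0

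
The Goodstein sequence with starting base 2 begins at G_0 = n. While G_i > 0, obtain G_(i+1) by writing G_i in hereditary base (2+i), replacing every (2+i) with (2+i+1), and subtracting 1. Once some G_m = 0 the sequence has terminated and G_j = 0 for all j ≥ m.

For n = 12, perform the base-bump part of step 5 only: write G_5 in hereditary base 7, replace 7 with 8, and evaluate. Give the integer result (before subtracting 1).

G_0 = 12. HB_2(12) = 2^(2 + 1) + 2^2. Bump = 108. G_1 = 107.
G_1 = 107. HB_3(107) = 3^(3 + 1) + 2·3^2 + 2·3 + 2. Bump = 1066. G_2 = 1065.
G_2 = 1065. HB_4(1065) = 4^(4 + 1) + 2·4^2 + 2·4 + 1. Bump = 15686. G_3 = 15685.
G_3 = 15685. HB_5(15685) = 5^(5 + 1) + 2·5^2 + 2·5. Bump = 280020. G_4 = 280019.
G_4 = 280019. HB_6(280019) = 6^(6 + 1) + 2·6^2 + 6 + 5. Bump = 5764911. G_5 = 5764910.
G_5 = 5764910. HB_7(5764910) = 7^(7 + 1) + 2·7^2 + 7 + 4. Bump = 134217868. G_6 = 134217867.

134217868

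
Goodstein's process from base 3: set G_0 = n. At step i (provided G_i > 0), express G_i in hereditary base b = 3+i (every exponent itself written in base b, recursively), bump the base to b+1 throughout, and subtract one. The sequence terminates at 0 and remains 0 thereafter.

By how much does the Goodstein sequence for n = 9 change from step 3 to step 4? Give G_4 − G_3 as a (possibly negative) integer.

base 3: 9 = 3^2; at 4: 4^2 = 16; next = 15
base 4: 15 = 3·4 + 3; at 5: 3·5 + 3 = 18; next = 17
base 5: 17 = 3·5 + 2; at 6: 3·6 + 2 = 20; next = 19
base 6: 19 = 3·6 + 1; at 7: 3·7 + 1 = 22; next = 21

2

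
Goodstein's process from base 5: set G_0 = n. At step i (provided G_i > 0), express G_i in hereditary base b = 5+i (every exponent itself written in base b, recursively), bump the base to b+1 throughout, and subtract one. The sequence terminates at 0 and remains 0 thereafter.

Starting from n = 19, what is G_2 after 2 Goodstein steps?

23

base 5: 19 = 3·5 + 4; at 6: 3·6 + 4 = 22; next = 21
base 6: 21 = 3·6 + 3; at 7: 3·7 + 3 = 24; next = 23
base 7: 23 = 3·7 + 2; at 8: 3·8 + 2 = 26; next = 25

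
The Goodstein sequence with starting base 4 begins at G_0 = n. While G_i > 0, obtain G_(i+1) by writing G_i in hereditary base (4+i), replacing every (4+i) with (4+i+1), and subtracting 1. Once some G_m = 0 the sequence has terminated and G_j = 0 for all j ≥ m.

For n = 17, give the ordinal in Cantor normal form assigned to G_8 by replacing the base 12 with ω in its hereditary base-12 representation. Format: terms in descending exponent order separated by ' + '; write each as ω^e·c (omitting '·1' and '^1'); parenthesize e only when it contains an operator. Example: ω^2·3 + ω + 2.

G_0=17  [base 4] 4^2 + 1  →[4↦5]→  5^2 + 1 = 26  −1 ⇒ G_1=25
G_1=25  [base 5] 5^2  →[5↦6]→  6^2 = 36  −1 ⇒ G_2=35
G_2=35  [base 6] 5·6 + 5  →[6↦7]→  5·7 + 5 = 40  −1 ⇒ G_3=39
G_3=39  [base 7] 5·7 + 4  →[7↦8]→  5·8 + 4 = 44  −1 ⇒ G_4=43
G_4=43  [base 8] 5·8 + 3  →[8↦9]→  5·9 + 3 = 48  −1 ⇒ G_5=47
G_5=47  [base 9] 5·9 + 2  →[9↦10]→  5·10 + 2 = 52  −1 ⇒ G_6=51
G_6=51  [base 10] 5·10 + 1  →[10↦11]→  5·11 + 1 = 56  −1 ⇒ G_7=55
G_7=55  [base 11] 5·11  →[11↦12]→  5·12 = 60  −1 ⇒ G_8=59
G_8=59  [base 12] 4·12 + 11  →[12↦13]→  4·13 + 11 = 63  −1 ⇒ G_9=62

ω·4 + 11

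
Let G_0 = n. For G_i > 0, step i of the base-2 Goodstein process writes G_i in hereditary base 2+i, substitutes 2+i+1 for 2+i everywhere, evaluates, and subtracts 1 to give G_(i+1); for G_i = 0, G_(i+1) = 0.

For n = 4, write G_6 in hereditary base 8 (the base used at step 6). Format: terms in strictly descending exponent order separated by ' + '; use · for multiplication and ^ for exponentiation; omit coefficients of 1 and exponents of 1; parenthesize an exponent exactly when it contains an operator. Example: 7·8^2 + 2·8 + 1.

4 —HB2→ 2^2 —bump→ 3^3 = 27 —(−1)→ 26
26 —HB3→ 2·3^2 + 2·3 + 2 —bump→ 2·4^2 + 2·4 + 2 = 42 —(−1)→ 41
41 —HB4→ 2·4^2 + 2·4 + 1 —bump→ 2·5^2 + 2·5 + 1 = 61 —(−1)→ 60
60 —HB5→ 2·5^2 + 2·5 —bump→ 2·6^2 + 2·6 = 84 —(−1)→ 83
83 —HB6→ 2·6^2 + 6 + 5 —bump→ 2·7^2 + 7 + 5 = 110 —(−1)→ 109
109 —HB7→ 2·7^2 + 7 + 4 —bump→ 2·8^2 + 8 + 4 = 140 —(−1)→ 139
139 —HB8→ 2·8^2 + 8 + 3 —bump→ 2·9^2 + 9 + 3 = 174 —(−1)→ 173

2·8^2 + 8 + 3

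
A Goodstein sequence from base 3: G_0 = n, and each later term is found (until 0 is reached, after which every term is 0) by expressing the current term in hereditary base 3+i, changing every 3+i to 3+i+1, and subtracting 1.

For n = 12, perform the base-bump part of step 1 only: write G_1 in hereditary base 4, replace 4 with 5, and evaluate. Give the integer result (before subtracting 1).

[0] 12 ≡ 3^2 + 3 (base 3). Lift 4: 20. −1: 19.
[1] 19 ≡ 4^2 + 3 (base 4). Lift 5: 28. −1: 27.

28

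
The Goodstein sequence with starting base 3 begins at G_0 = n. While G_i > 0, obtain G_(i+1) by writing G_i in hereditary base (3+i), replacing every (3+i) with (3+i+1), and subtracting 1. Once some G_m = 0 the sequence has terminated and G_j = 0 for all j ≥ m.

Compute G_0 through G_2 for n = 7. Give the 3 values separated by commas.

7, 8, 9

step 0: 7 = 2·3 + 1; sub 4 for 3: 2·4 + 1; = 9; G_1 = 9−1 = 8
step 1: 8 = 2·4; sub 5 for 4: 2·5; = 10; G_2 = 10−1 = 9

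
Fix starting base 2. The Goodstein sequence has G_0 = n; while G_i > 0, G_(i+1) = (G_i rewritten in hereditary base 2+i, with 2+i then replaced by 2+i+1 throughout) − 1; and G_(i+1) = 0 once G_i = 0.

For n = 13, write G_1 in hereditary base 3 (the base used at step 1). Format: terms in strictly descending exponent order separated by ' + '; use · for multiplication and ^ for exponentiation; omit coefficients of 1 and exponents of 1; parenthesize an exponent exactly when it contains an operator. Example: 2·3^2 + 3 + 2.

3^(3 + 1) + 3^3

13 —HB2→ 2^(2 + 1) + 2^2 + 1 —bump→ 3^(3 + 1) + 3^3 + 1 = 109 —(−1)→ 108
108 —HB3→ 3^(3 + 1) + 3^3 —bump→ 4^(4 + 1) + 4^4 = 1280 —(−1)→ 1279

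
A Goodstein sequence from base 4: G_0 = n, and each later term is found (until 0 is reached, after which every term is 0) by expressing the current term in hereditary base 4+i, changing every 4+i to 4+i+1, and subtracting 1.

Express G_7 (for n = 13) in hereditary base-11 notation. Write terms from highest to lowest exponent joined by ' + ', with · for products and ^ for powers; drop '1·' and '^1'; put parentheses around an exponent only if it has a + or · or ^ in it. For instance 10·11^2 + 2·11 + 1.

(0) 13|_4 = 3·4 + 1 ↦ 3·5 + 1|_5 = 16 ⇒ 15
(1) 15|_5 = 3·5 ↦ 3·6|_6 = 18 ⇒ 17
(2) 17|_6 = 2·6 + 5 ↦ 2·7 + 5|_7 = 19 ⇒ 18
(3) 18|_7 = 2·7 + 4 ↦ 2·8 + 4|_8 = 20 ⇒ 19
(4) 19|_8 = 2·8 + 3 ↦ 2·9 + 3|_9 = 21 ⇒ 20
(5) 20|_9 = 2·9 + 2 ↦ 2·10 + 2|_10 = 22 ⇒ 21
(6) 21|_10 = 2·10 + 1 ↦ 2·11 + 1|_11 = 23 ⇒ 22
(7) 22|_11 = 2·11 ↦ 2·12|_12 = 24 ⇒ 23

2·11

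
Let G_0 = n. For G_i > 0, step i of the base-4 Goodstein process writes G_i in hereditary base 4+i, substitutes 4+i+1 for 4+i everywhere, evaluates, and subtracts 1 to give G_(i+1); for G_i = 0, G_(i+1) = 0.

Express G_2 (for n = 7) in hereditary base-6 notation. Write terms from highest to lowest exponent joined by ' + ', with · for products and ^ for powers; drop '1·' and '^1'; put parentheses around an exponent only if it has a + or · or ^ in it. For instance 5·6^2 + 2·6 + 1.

6 + 1

7 —HB4→ 4 + 3 —bump→ 5 + 3 = 8 —(−1)→ 7
7 —HB5→ 5 + 2 —bump→ 6 + 2 = 8 —(−1)→ 7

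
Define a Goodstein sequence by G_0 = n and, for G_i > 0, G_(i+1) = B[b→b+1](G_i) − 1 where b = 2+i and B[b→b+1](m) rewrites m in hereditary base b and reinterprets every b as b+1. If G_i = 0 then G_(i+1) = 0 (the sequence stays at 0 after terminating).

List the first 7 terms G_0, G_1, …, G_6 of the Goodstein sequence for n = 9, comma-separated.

9, 81, 1023, 9842, 140743, 2471826, 50333399

9 —HB2→ 2^(2 + 1) + 1 —bump→ 3^(3 + 1) + 1 = 82 —(−1)→ 81
81 —HB3→ 3^(3 + 1) —bump→ 4^(4 + 1) = 1024 —(−1)→ 1023
1023 —HB4→ 3·4^4 + 3·4^3 + 3·4^2 + 3·4 + 3 —bump→ 3·5^5 + 3·5^3 + 3·5^2 + 3·5 + 3 = 9843 —(−1)→ 9842
9842 —HB5→ 3·5^5 + 3·5^3 + 3·5^2 + 3·5 + 2 —bump→ 3·6^6 + 3·6^3 + 3·6^2 + 3·6 + 2 = 140744 —(−1)→ 140743
140743 —HB6→ 3·6^6 + 3·6^3 + 3·6^2 + 3·6 + 1 —bump→ 3·7^7 + 3·7^3 + 3·7^2 + 3·7 + 1 = 2471827 —(−1)→ 2471826
2471826 —HB7→ 3·7^7 + 3·7^3 + 3·7^2 + 3·7 —bump→ 3·8^8 + 3·8^3 + 3·8^2 + 3·8 = 50333400 —(−1)→ 50333399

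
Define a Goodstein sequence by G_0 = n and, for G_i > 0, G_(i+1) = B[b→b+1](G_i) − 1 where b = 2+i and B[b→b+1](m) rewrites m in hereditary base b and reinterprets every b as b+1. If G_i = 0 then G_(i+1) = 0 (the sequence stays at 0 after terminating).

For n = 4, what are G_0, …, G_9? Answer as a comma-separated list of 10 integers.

[0] 4 ≡ 2^2 (base 2). Lift 3: 27. −1: 26.
[1] 26 ≡ 2·3^2 + 2·3 + 2 (base 3). Lift 4: 42. −1: 41.
[2] 41 ≡ 2·4^2 + 2·4 + 1 (base 4). Lift 5: 61. −1: 60.
[3] 60 ≡ 2·5^2 + 2·5 (base 5). Lift 6: 84. −1: 83.
[4] 83 ≡ 2·6^2 + 6 + 5 (base 6). Lift 7: 110. −1: 109.
[5] 109 ≡ 2·7^2 + 7 + 4 (base 7). Lift 8: 140. −1: 139.
[6] 139 ≡ 2·8^2 + 8 + 3 (base 8). Lift 9: 174. −1: 173.
[7] 173 ≡ 2·9^2 + 9 + 2 (base 9). Lift 10: 212. −1: 211.
[8] 211 ≡ 2·10^2 + 10 + 1 (base 10). Lift 11: 254. −1: 253.

4, 26, 41, 60, 83, 109, 139, 173, 211, 253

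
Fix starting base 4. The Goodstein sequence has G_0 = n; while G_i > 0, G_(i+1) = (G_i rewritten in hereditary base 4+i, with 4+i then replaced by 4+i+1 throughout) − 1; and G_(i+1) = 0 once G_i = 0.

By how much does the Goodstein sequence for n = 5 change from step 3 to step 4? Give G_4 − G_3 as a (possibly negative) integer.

[0] 5 ≡ 4 + 1 (base 4). Lift 5: 6. −1: 5.
[1] 5 ≡ 5 (base 5). Lift 6: 6. −1: 5.
[2] 5 ≡ 5 (base 6). Lift 7: 5. −1: 4.
[3] 4 ≡ 4 (base 7). Lift 8: 4. −1: 3.

-1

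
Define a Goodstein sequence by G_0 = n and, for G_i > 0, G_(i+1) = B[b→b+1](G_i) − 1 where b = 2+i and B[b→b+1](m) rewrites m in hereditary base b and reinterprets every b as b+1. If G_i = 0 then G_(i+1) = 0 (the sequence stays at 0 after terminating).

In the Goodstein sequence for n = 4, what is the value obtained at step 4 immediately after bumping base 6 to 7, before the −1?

110

[0] 4 ≡ 2^2 (base 2). Lift 3: 27. −1: 26.
[1] 26 ≡ 2·3^2 + 2·3 + 2 (base 3). Lift 4: 42. −1: 41.
[2] 41 ≡ 2·4^2 + 2·4 + 1 (base 4). Lift 5: 61. −1: 60.
[3] 60 ≡ 2·5^2 + 2·5 (base 5). Lift 6: 84. −1: 83.
[4] 83 ≡ 2·6^2 + 6 + 5 (base 6). Lift 7: 110. −1: 109.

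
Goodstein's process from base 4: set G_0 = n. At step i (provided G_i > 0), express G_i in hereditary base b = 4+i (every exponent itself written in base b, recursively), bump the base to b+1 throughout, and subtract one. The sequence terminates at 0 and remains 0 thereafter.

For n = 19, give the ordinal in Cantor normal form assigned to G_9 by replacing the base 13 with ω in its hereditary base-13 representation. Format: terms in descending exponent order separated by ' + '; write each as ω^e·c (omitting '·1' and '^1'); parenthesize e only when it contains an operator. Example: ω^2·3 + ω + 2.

ω·7 + 2

step 0: 19 = 4^2 + 3; sub 5 for 4: 5^2 + 3; = 28; G_1 = 28−1 = 27
step 1: 27 = 5^2 + 2; sub 6 for 5: 6^2 + 2; = 38; G_2 = 38−1 = 37
step 2: 37 = 6^2 + 1; sub 7 for 6: 7^2 + 1; = 50; G_3 = 50−1 = 49
step 3: 49 = 7^2; sub 8 for 7: 8^2; = 64; G_4 = 64−1 = 63
step 4: 63 = 7·8 + 7; sub 9 for 8: 7·9 + 7; = 70; G_5 = 70−1 = 69
step 5: 69 = 7·9 + 6; sub 10 for 9: 7·10 + 6; = 76; G_6 = 76−1 = 75
step 6: 75 = 7·10 + 5; sub 11 for 10: 7·11 + 5; = 82; G_7 = 82−1 = 81
step 7: 81 = 7·11 + 4; sub 12 for 11: 7·12 + 4; = 88; G_8 = 88−1 = 87
step 8: 87 = 7·12 + 3; sub 13 for 12: 7·13 + 3; = 94; G_9 = 94−1 = 93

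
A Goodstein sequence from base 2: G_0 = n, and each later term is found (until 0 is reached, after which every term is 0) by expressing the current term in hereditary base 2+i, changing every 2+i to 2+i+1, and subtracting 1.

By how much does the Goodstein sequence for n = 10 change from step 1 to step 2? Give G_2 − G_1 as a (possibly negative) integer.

[0] 10 ≡ 2^(2 + 1) + 2 (base 2). Lift 3: 84. −1: 83.
[1] 83 ≡ 3^(3 + 1) + 2 (base 3). Lift 4: 1026. −1: 1025.

942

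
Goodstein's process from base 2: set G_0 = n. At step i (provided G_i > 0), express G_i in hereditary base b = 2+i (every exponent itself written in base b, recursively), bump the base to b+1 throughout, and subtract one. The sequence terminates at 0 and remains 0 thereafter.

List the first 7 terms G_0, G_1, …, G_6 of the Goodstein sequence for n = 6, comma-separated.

6, 29, 257, 3125, 46655, 98039, 187243

(0) 6|_2 = 2^2 + 2 ↦ 3^3 + 3|_3 = 30 ⇒ 29
(1) 29|_3 = 3^3 + 2 ↦ 4^4 + 2|_4 = 258 ⇒ 257
(2) 257|_4 = 4^4 + 1 ↦ 5^5 + 1|_5 = 3126 ⇒ 3125
(3) 3125|_5 = 5^5 ↦ 6^6|_6 = 46656 ⇒ 46655
(4) 46655|_6 = 5·6^5 + 5·6^4 + 5·6^3 + 5·6^2 + 5·6 + 5 ↦ 5·7^5 + 5·7^4 + 5·7^3 + 5·7^2 + 5·7 + 5|_7 = 98040 ⇒ 98039
(5) 98039|_7 = 5·7^5 + 5·7^4 + 5·7^3 + 5·7^2 + 5·7 + 4 ↦ 5·8^5 + 5·8^4 + 5·8^3 + 5·8^2 + 5·8 + 4|_8 = 187244 ⇒ 187243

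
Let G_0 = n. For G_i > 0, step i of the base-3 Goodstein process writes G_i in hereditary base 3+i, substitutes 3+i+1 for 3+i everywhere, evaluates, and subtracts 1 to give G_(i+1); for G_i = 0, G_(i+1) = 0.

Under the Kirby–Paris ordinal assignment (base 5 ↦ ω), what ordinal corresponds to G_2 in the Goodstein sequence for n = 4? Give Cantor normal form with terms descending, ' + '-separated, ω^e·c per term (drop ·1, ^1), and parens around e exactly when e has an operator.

4

[0] 4 ≡ 3 + 1 (base 3). Lift 4: 5. −1: 4.
[1] 4 ≡ 4 (base 4). Lift 5: 5. −1: 4.
[2] 4 ≡ 4 (base 5). Lift 6: 4. −1: 3.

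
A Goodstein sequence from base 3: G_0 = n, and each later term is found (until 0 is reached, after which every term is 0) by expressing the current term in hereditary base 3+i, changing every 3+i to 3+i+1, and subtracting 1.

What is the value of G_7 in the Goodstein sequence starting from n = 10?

step 0: 10 = 3^2 + 1; sub 4 for 3: 4^2 + 1; = 17; G_1 = 17−1 = 16
step 1: 16 = 4^2; sub 5 for 4: 5^2; = 25; G_2 = 25−1 = 24
step 2: 24 = 4·5 + 4; sub 6 for 5: 4·6 + 4; = 28; G_3 = 28−1 = 27
step 3: 27 = 4·6 + 3; sub 7 for 6: 4·7 + 3; = 31; G_4 = 31−1 = 30
step 4: 30 = 4·7 + 2; sub 8 for 7: 4·8 + 2; = 34; G_5 = 34−1 = 33
step 5: 33 = 4·8 + 1; sub 9 for 8: 4·9 + 1; = 37; G_6 = 37−1 = 36
step 6: 36 = 4·9; sub 10 for 9: 4·10; = 40; G_7 = 40−1 = 39
step 7: 39 = 3·10 + 9; sub 11 for 10: 3·11 + 9; = 42; G_8 = 42−1 = 41

39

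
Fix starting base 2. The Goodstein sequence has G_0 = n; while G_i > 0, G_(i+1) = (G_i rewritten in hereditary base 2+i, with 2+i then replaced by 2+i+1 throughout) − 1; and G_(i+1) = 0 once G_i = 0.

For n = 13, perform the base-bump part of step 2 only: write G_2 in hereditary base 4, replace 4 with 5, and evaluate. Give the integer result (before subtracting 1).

base 2: 13 = 2^(2 + 1) + 2^2 + 1; at 3: 3^(3 + 1) + 3^3 + 1 = 109; next = 108
base 3: 108 = 3^(3 + 1) + 3^3; at 4: 4^(4 + 1) + 4^4 = 1280; next = 1279
base 4: 1279 = 4^(4 + 1) + 3·4^3 + 3·4^2 + 3·4 + 3; at 5: 5^(5 + 1) + 3·5^3 + 3·5^2 + 3·5 + 3 = 16093; next = 16092

16093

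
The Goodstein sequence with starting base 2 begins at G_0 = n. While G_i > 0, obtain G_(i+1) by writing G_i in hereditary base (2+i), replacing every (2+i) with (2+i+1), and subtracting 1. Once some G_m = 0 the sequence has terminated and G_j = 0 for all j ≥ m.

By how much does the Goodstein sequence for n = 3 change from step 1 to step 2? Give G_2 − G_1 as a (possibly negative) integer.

G_0=3  [base 2] 2 + 1  →[2↦3]→  3 + 1 = 4  −1 ⇒ G_1=3
G_1=3  [base 3] 3  →[3↦4]→  4 = 4  −1 ⇒ G_2=3

0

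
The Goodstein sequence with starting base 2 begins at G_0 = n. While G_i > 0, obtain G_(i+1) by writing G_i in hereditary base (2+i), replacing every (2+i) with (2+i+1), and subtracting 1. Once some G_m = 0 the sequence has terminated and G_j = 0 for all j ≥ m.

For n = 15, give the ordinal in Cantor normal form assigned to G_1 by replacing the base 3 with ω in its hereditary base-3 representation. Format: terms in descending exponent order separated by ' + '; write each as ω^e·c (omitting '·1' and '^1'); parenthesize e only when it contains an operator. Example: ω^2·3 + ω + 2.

ω^(ω + 1) + ω^ω + ω

G_0 = 15. HB_2(15) = 2^(2 + 1) + 2^2 + 2 + 1. Bump = 112. G_1 = 111.
G_1 = 111. HB_3(111) = 3^(3 + 1) + 3^3 + 3. Bump = 1284. G_2 = 1283.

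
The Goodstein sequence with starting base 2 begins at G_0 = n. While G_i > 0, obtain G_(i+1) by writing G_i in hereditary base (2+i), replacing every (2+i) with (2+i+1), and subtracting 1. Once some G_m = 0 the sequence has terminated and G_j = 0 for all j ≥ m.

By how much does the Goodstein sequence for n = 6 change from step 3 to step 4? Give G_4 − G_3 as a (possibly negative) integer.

G_0=6  [base 2] 2^2 + 2  →[2↦3]→  3^3 + 3 = 30  −1 ⇒ G_1=29
G_1=29  [base 3] 3^3 + 2  →[3↦4]→  4^4 + 2 = 258  −1 ⇒ G_2=257
G_2=257  [base 4] 4^4 + 1  →[4↦5]→  5^5 + 1 = 3126  −1 ⇒ G_3=3125
G_3=3125  [base 5] 5^5  →[5↦6]→  6^6 = 46656  −1 ⇒ G_4=46655

43530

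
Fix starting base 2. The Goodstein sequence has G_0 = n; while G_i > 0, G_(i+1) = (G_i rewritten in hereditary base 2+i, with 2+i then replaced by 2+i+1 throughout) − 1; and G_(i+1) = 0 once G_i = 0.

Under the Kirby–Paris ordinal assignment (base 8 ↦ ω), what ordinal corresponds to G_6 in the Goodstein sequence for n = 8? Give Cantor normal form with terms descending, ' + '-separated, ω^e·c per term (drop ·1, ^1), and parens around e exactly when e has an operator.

G_0=8  [base 2] 2^(2 + 1)  →[2↦3]→  3^(3 + 1) = 81  −1 ⇒ G_1=80
G_1=80  [base 3] 2·3^3 + 2·3^2 + 2·3 + 2  →[3↦4]→  2·4^4 + 2·4^2 + 2·4 + 2 = 554  −1 ⇒ G_2=553
G_2=553  [base 4] 2·4^4 + 2·4^2 + 2·4 + 1  →[4↦5]→  2·5^5 + 2·5^2 + 2·5 + 1 = 6311  −1 ⇒ G_3=6310
G_3=6310  [base 5] 2·5^5 + 2·5^2 + 2·5  →[5↦6]→  2·6^6 + 2·6^2 + 2·6 = 93396  −1 ⇒ G_4=93395
G_4=93395  [base 6] 2·6^6 + 2·6^2 + 6 + 5  →[6↦7]→  2·7^7 + 2·7^2 + 7 + 5 = 1647196  −1 ⇒ G_5=1647195
G_5=1647195  [base 7] 2·7^7 + 2·7^2 + 7 + 4  →[7↦8]→  2·8^8 + 2·8^2 + 8 + 4 = 33554572  −1 ⇒ G_6=33554571
G_6=33554571  [base 8] 2·8^8 + 2·8^2 + 8 + 3  →[8↦9]→  2·9^9 + 2·9^2 + 9 + 3 = 774841152  −1 ⇒ G_7=774841151

ω^ω·2 + ω^2·2 + ω + 3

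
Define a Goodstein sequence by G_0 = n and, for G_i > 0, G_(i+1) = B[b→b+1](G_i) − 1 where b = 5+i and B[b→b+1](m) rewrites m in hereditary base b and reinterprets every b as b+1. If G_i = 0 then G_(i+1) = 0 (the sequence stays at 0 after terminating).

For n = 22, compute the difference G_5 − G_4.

2

G_0=22  [base 5] 4·5 + 2  →[5↦6]→  4·6 + 2 = 26  −1 ⇒ G_1=25
G_1=25  [base 6] 4·6 + 1  →[6↦7]→  4·7 + 1 = 29  −1 ⇒ G_2=28
G_2=28  [base 7] 4·7  →[7↦8]→  4·8 = 32  −1 ⇒ G_3=31
G_3=31  [base 8] 3·8 + 7  →[8↦9]→  3·9 + 7 = 34  −1 ⇒ G_4=33
G_4=33  [base 9] 3·9 + 6  →[9↦10]→  3·10 + 6 = 36  −1 ⇒ G_5=35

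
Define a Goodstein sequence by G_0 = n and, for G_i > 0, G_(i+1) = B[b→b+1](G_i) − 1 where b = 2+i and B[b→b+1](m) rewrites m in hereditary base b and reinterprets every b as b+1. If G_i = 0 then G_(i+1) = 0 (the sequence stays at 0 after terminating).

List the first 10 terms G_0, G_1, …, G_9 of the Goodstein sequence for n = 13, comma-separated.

13, 108, 1279, 16092, 280711, 5765998, 134219479, 3486786855, 100000003325, 3138428381103

[0] 13 ≡ 2^(2 + 1) + 2^2 + 1 (base 2). Lift 3: 109. −1: 108.
[1] 108 ≡ 3^(3 + 1) + 3^3 (base 3). Lift 4: 1280. −1: 1279.
[2] 1279 ≡ 4^(4 + 1) + 3·4^3 + 3·4^2 + 3·4 + 3 (base 4). Lift 5: 16093. −1: 16092.
[3] 16092 ≡ 5^(5 + 1) + 3·5^3 + 3·5^2 + 3·5 + 2 (base 5). Lift 6: 280712. −1: 280711.
[4] 280711 ≡ 6^(6 + 1) + 3·6^3 + 3·6^2 + 3·6 + 1 (base 6). Lift 7: 5765999. −1: 5765998.
[5] 5765998 ≡ 7^(7 + 1) + 3·7^3 + 3·7^2 + 3·7 (base 7). Lift 8: 134219480. −1: 134219479.
[6] 134219479 ≡ 8^(8 + 1) + 3·8^3 + 3·8^2 + 2·8 + 7 (base 8). Lift 9: 3486786856. −1: 3486786855.
[7] 3486786855 ≡ 9^(9 + 1) + 3·9^3 + 3·9^2 + 2·9 + 6 (base 9). Lift 10: 100000003326. −1: 100000003325.
[8] 100000003325 ≡ 10^(10 + 1) + 3·10^3 + 3·10^2 + 2·10 + 5 (base 10). Lift 11: 3138428381104. −1: 3138428381103.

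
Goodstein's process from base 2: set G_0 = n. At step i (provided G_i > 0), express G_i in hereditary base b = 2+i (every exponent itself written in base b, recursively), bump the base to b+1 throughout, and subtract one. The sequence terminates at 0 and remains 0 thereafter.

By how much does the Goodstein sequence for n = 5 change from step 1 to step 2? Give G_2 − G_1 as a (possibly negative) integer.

228

5 —HB2→ 2^2 + 1 —bump→ 3^3 + 1 = 28 —(−1)→ 27
27 —HB3→ 3^3 —bump→ 4^4 = 256 —(−1)→ 255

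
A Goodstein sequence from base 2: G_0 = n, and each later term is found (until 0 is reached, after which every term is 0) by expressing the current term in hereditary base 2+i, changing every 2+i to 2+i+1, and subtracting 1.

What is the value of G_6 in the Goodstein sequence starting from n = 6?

base 2: 6 = 2^2 + 2; at 3: 3^3 + 3 = 30; next = 29
base 3: 29 = 3^3 + 2; at 4: 4^4 + 2 = 258; next = 257
base 4: 257 = 4^4 + 1; at 5: 5^5 + 1 = 3126; next = 3125
base 5: 3125 = 5^5; at 6: 6^6 = 46656; next = 46655
base 6: 46655 = 5·6^5 + 5·6^4 + 5·6^3 + 5·6^2 + 5·6 + 5; at 7: 5·7^5 + 5·7^4 + 5·7^3 + 5·7^2 + 5·7 + 5 = 98040; next = 98039
base 7: 98039 = 5·7^5 + 5·7^4 + 5·7^3 + 5·7^2 + 5·7 + 4; at 8: 5·8^5 + 5·8^4 + 5·8^3 + 5·8^2 + 5·8 + 4 = 187244; next = 187243

187243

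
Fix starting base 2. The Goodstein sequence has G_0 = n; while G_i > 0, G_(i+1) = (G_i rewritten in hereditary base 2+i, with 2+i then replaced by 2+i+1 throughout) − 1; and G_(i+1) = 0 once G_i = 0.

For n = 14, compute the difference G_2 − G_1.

G_0=14  [base 2] 2^(2 + 1) + 2^2 + 2  →[2↦3]→  3^(3 + 1) + 3^3 + 3 = 111  −1 ⇒ G_1=110
G_1=110  [base 3] 3^(3 + 1) + 3^3 + 2  →[3↦4]→  4^(4 + 1) + 4^4 + 2 = 1282  −1 ⇒ G_2=1281

1171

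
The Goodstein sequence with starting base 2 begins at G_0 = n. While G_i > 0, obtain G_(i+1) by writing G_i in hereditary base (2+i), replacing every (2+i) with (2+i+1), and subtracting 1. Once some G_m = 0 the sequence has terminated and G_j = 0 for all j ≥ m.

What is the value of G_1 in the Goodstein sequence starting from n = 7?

G_0 = 7. HB_2(7) = 2^2 + 2 + 1. Bump = 31. G_1 = 30.
G_1 = 30. HB_3(30) = 3^3 + 3. Bump = 260. G_2 = 259.

30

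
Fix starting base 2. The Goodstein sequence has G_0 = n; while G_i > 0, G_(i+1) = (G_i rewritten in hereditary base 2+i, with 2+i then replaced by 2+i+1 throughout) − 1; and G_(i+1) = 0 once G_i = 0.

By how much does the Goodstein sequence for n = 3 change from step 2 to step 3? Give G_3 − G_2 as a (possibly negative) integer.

-1

i=0: 3 = 2 + 1 (b=2); 2→3: 3 + 1 = 4; 4−1 = 3
i=1: 3 = 3 (b=3); 3→4: 4 = 4; 4−1 = 3
i=2: 3 = 3 (b=4); 4→5: 3 = 3; 3−1 = 2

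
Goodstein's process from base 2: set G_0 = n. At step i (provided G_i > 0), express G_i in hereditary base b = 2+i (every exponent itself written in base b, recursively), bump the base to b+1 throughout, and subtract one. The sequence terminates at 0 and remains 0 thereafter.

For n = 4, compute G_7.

173

step 0: 4 = 2^2; sub 3 for 2: 3^3; = 27; G_1 = 27−1 = 26
step 1: 26 = 2·3^2 + 2·3 + 2; sub 4 for 3: 2·4^2 + 2·4 + 2; = 42; G_2 = 42−1 = 41
step 2: 41 = 2·4^2 + 2·4 + 1; sub 5 for 4: 2·5^2 + 2·5 + 1; = 61; G_3 = 61−1 = 60
step 3: 60 = 2·5^2 + 2·5; sub 6 for 5: 2·6^2 + 2·6; = 84; G_4 = 84−1 = 83
step 4: 83 = 2·6^2 + 6 + 5; sub 7 for 6: 2·7^2 + 7 + 5; = 110; G_5 = 110−1 = 109
step 5: 109 = 2·7^2 + 7 + 4; sub 8 for 7: 2·8^2 + 8 + 4; = 140; G_6 = 140−1 = 139
step 6: 139 = 2·8^2 + 8 + 3; sub 9 for 8: 2·9^2 + 9 + 3; = 174; G_7 = 174−1 = 173
step 7: 173 = 2·9^2 + 9 + 2; sub 10 for 9: 2·10^2 + 10 + 2; = 212; G_8 = 212−1 = 211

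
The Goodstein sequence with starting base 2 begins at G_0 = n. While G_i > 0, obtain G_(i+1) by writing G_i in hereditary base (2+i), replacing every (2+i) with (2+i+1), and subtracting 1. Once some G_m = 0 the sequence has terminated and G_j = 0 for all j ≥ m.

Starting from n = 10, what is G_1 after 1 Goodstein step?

83

base 2: 10 = 2^(2 + 1) + 2; at 3: 3^(3 + 1) + 3 = 84; next = 83
base 3: 83 = 3^(3 + 1) + 2; at 4: 4^(4 + 1) + 2 = 1026; next = 1025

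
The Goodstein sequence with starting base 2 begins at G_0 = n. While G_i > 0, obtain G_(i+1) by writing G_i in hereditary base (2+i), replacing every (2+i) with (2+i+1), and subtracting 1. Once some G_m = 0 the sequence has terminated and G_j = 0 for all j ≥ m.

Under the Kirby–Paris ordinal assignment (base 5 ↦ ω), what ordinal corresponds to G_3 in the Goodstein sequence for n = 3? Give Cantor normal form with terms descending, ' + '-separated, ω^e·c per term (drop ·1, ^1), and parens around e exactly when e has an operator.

[0] 3 ≡ 2 + 1 (base 2). Lift 3: 4. −1: 3.
[1] 3 ≡ 3 (base 3). Lift 4: 4. −1: 3.
[2] 3 ≡ 3 (base 4). Lift 5: 3. −1: 2.
[3] 2 ≡ 2 (base 5). Lift 6: 2. −1: 1.

2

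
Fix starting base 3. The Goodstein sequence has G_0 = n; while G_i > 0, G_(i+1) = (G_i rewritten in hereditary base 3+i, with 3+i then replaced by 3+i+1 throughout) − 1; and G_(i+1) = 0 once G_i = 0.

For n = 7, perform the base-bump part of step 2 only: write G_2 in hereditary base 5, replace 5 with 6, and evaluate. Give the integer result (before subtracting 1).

10

base 3: 7 = 2·3 + 1; at 4: 2·4 + 1 = 9; next = 8
base 4: 8 = 2·4; at 5: 2·5 = 10; next = 9
base 5: 9 = 5 + 4; at 6: 6 + 4 = 10; next = 9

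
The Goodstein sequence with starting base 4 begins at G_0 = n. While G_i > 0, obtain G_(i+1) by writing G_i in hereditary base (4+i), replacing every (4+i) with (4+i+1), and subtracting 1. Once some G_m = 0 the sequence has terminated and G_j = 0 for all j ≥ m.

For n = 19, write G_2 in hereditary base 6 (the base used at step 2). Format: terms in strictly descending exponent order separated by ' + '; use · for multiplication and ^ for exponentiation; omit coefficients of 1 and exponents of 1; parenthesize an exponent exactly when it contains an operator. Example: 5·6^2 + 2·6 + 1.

step 0: 19 = 4^2 + 3; sub 5 for 4: 5^2 + 3; = 28; G_1 = 28−1 = 27
step 1: 27 = 5^2 + 2; sub 6 for 5: 6^2 + 2; = 38; G_2 = 38−1 = 37
step 2: 37 = 6^2 + 1; sub 7 for 6: 7^2 + 1; = 50; G_3 = 50−1 = 49

6^2 + 1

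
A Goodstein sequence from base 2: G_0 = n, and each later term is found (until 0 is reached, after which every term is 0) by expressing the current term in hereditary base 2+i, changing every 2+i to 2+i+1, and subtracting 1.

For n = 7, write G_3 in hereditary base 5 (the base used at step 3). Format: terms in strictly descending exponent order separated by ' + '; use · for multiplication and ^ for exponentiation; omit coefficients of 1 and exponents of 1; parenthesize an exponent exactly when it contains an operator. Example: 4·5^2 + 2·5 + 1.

step 0: 7 = 2^2 + 2 + 1; sub 3 for 2: 3^3 + 3 + 1; = 31; G_1 = 31−1 = 30
step 1: 30 = 3^3 + 3; sub 4 for 3: 4^4 + 4; = 260; G_2 = 260−1 = 259
step 2: 259 = 4^4 + 3; sub 5 for 4: 5^5 + 3; = 3128; G_3 = 3128−1 = 3127
step 3: 3127 = 5^5 + 2; sub 6 for 5: 6^6 + 2; = 46658; G_4 = 46658−1 = 46657

5^5 + 2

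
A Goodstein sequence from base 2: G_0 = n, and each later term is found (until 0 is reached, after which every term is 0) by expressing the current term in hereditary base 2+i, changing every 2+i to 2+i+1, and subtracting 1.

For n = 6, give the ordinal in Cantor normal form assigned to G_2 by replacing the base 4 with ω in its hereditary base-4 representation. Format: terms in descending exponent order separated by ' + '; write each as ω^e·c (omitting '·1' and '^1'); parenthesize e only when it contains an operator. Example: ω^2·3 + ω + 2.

step 0: 6 = 2^2 + 2; sub 3 for 2: 3^3 + 3; = 30; G_1 = 30−1 = 29
step 1: 29 = 3^3 + 2; sub 4 for 3: 4^4 + 2; = 258; G_2 = 258−1 = 257

ω^ω + 1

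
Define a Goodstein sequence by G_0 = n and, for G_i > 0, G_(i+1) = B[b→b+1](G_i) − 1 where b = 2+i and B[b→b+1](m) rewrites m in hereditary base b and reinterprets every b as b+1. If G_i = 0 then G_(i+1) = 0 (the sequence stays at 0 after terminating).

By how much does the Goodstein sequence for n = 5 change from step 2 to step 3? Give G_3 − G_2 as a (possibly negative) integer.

base 2: 5 = 2^2 + 1; at 3: 3^3 + 1 = 28; next = 27
base 3: 27 = 3^3; at 4: 4^4 = 256; next = 255
base 4: 255 = 3·4^3 + 3·4^2 + 3·4 + 3; at 5: 3·5^3 + 3·5^2 + 3·5 + 3 = 468; next = 467

212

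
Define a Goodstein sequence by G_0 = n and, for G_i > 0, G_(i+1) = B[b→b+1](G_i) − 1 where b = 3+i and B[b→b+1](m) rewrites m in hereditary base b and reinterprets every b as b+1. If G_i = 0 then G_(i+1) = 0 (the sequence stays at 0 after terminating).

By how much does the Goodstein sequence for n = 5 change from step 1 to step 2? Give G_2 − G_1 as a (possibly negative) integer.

0

[0] 5 ≡ 3 + 2 (base 3). Lift 4: 6. −1: 5.
[1] 5 ≡ 4 + 1 (base 4). Lift 5: 6. −1: 5.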